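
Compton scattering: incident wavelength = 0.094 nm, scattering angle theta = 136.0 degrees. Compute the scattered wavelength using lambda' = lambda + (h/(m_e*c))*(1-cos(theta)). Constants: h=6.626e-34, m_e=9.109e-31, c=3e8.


Compton wavelength: h/(m_e*c) = 2.4247e-12 m
d_lambda = 2.4247e-12 * (1 - cos(136.0 deg))
= 2.4247e-12 * 1.71934
= 4.1689e-12 m = 0.004169 nm
lambda' = 0.094 + 0.004169
= 0.098169 nm

0.098169


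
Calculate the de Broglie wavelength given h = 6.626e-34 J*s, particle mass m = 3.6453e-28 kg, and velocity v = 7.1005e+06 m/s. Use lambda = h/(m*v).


lambda = h / (m * v)
= 6.626e-34 / (3.6453e-28 * 7.1005e+06)
= 6.626e-34 / 2.5883e-21
= 2.5599e-13 m

2.5599e-13


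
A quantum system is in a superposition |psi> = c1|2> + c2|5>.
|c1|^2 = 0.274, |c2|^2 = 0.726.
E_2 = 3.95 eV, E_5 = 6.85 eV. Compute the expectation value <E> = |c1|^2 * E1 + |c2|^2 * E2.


<E> = |c1|^2 * E1 + |c2|^2 * E2
= 0.274 * 3.95 + 0.726 * 6.85
= 1.0823 + 4.9731
= 6.0554 eV

6.0554


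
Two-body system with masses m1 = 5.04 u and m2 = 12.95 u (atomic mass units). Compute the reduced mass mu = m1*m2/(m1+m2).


mu = m1 * m2 / (m1 + m2)
= 5.04 * 12.95 / (5.04 + 12.95)
= 65.268 / 17.99
= 3.628 u

3.628


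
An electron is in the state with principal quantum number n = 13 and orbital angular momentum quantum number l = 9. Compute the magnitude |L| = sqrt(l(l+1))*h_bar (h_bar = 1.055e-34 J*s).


L = sqrt(l*(l+1)) * h_bar
= sqrt(9 * 10) * 1.055e-34
= sqrt(90) * 1.055e-34
= 9.4868 * 1.055e-34
= 1.0009e-33 J*s

1.0009e-33


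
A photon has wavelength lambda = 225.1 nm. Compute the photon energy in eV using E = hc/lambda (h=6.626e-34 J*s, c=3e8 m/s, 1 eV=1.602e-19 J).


E = hc / lambda
= (6.626e-34)(3e8) / (225.1e-9)
= 1.9878e-25 / 2.2510e-07
= 8.8307e-19 J
Converting to eV: 8.8307e-19 / 1.602e-19
= 5.5123 eV

5.5123


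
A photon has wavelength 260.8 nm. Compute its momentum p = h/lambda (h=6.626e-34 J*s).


p = h / lambda
= 6.626e-34 / (260.8e-9)
= 6.626e-34 / 2.6080e-07
= 2.5406e-27 kg*m/s

2.5406e-27


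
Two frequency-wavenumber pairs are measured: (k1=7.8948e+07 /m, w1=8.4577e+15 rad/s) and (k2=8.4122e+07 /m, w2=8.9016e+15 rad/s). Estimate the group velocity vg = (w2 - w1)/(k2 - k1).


vg = (w2 - w1) / (k2 - k1)
= (8.9016e+15 - 8.4577e+15) / (8.4122e+07 - 7.8948e+07)
= 4.4390e+14 / 5.1740e+06
= 8.5794e+07 m/s

8.5794e+07


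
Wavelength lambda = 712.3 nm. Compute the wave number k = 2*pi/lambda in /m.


k = 2 * pi / lambda
= 6.2832 / (712.3e-9)
= 6.2832 / 7.1230e-07
= 8.8210e+06 /m

8.8210e+06


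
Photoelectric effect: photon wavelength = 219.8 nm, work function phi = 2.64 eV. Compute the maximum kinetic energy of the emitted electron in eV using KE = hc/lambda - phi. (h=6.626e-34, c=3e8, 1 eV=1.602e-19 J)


E_photon = hc / lambda
= (6.626e-34)(3e8) / (219.8e-9)
= 9.0437e-19 J
= 5.6452 eV
KE = E_photon - phi
= 5.6452 - 2.64
= 3.0052 eV

3.0052


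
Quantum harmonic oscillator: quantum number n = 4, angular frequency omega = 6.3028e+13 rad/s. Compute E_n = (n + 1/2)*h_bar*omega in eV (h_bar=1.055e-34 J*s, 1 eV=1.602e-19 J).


E = (n + 1/2) * h_bar * omega
= (4 + 0.5) * 1.055e-34 * 6.3028e+13
= 4.5 * 6.6495e-21
= 2.9923e-20 J
= 0.1868 eV

0.1868


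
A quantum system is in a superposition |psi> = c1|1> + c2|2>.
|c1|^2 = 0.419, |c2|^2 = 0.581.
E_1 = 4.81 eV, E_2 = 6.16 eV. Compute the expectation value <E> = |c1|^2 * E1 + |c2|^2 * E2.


<E> = |c1|^2 * E1 + |c2|^2 * E2
= 0.419 * 4.81 + 0.581 * 6.16
= 2.0154 + 3.579
= 5.5943 eV

5.5943


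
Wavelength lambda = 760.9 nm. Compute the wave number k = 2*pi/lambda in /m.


k = 2 * pi / lambda
= 6.2832 / (760.9e-9)
= 6.2832 / 7.6090e-07
= 8.2576e+06 /m

8.2576e+06


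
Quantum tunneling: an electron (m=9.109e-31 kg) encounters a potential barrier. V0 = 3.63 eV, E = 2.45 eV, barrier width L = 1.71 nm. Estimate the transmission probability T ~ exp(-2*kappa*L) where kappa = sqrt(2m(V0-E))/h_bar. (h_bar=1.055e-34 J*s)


V0 - E = 1.18 eV = 1.8904e-19 J
kappa = sqrt(2 * m * (V0-E)) / h_bar
= sqrt(2 * 9.109e-31 * 1.8904e-19) / 1.055e-34
= 5.5625e+09 /m
2*kappa*L = 2 * 5.5625e+09 * 1.71e-9
= 19.0238
T = exp(-19.0238) = 5.471268e-09

5.471268e-09


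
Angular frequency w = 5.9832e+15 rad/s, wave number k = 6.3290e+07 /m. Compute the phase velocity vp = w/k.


vp = w / k
= 5.9832e+15 / 6.3290e+07
= 9.4536e+07 m/s

9.4536e+07


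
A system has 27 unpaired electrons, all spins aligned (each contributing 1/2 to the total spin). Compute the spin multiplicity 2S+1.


Total spin S = N * (1/2) = 27 * 0.5 = 13.5
Spin multiplicity = 2S + 1
= 2 * 13.5 + 1
= 28

28


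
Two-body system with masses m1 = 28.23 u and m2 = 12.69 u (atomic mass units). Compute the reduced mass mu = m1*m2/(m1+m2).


mu = m1 * m2 / (m1 + m2)
= 28.23 * 12.69 / (28.23 + 12.69)
= 358.2387 / 40.92
= 8.7546 u

8.7546


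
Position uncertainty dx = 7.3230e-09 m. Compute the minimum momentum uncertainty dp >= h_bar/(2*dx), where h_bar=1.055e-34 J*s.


dp = h_bar / (2 * dx)
= 1.055e-34 / (2 * 7.3230e-09)
= 1.055e-34 / 1.4646e-08
= 7.2033e-27 kg*m/s

7.2033e-27


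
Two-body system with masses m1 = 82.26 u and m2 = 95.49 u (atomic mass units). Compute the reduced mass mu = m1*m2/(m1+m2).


mu = m1 * m2 / (m1 + m2)
= 82.26 * 95.49 / (82.26 + 95.49)
= 7855.0074 / 177.75
= 44.1913 u

44.1913


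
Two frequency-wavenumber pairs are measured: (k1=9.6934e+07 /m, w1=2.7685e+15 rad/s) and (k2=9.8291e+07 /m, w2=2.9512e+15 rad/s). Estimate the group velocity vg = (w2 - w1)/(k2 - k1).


vg = (w2 - w1) / (k2 - k1)
= (2.9512e+15 - 2.7685e+15) / (9.8291e+07 - 9.6934e+07)
= 1.8270e+14 / 1.3570e+06
= 1.3464e+08 m/s

1.3464e+08


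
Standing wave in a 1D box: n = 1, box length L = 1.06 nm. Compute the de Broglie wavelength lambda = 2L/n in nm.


lambda = 2L / n
= 2 * 1.06 / 1
= 2.12 / 1
= 2.12 nm

2.12


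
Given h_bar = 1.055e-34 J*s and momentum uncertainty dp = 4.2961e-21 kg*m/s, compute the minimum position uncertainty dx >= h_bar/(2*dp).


dx = h_bar / (2 * dp)
= 1.055e-34 / (2 * 4.2961e-21)
= 1.055e-34 / 8.5922e-21
= 1.2279e-14 m

1.2279e-14


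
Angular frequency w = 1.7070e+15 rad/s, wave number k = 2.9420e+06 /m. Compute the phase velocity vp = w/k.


vp = w / k
= 1.7070e+15 / 2.9420e+06
= 5.8022e+08 m/s

5.8022e+08


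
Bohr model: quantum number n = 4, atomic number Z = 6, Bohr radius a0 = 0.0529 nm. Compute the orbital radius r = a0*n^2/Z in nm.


r = a0 * n^2 / Z
= 0.0529 * 4^2 / 6
= 0.0529 * 16 / 6
= 0.1411 nm

0.1411


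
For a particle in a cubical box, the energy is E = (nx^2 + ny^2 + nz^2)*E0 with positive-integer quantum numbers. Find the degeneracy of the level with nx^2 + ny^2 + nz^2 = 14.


Enumerate all (nx, ny, nz) with nx^2 + ny^2 + nz^2 = 14:
(1,2,3)
(1,3,2)
(2,1,3)
(2,3,1)
(3,1,2)
(3,2,1)
Total degeneracy = 6

6


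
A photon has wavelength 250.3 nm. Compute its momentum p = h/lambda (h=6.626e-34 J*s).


p = h / lambda
= 6.626e-34 / (250.3e-9)
= 6.626e-34 / 2.5030e-07
= 2.6472e-27 kg*m/s

2.6472e-27


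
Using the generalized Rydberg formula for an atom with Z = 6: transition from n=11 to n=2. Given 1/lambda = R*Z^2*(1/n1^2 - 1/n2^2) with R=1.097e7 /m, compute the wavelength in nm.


1/lambda = R * Z^2 * (1/n1^2 - 1/n2^2)
= 1.097e7 * 6^2 * (1/2^2 - 1/11^2)
= 1.097e7 * 36 * (0.25 - 0.008264)
= 9.5466e+07 /m
lambda = 1 / 9.5466e+07
= 10.4749 nm

10.4749


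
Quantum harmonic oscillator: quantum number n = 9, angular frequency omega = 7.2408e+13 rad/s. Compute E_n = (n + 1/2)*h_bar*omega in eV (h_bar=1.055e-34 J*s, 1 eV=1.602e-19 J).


E = (n + 1/2) * h_bar * omega
= (9 + 0.5) * 1.055e-34 * 7.2408e+13
= 9.5 * 7.6390e-21
= 7.2571e-20 J
= 0.453 eV

0.453


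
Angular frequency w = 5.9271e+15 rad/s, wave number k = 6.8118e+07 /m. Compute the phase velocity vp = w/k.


vp = w / k
= 5.9271e+15 / 6.8118e+07
= 8.7012e+07 m/s

8.7012e+07


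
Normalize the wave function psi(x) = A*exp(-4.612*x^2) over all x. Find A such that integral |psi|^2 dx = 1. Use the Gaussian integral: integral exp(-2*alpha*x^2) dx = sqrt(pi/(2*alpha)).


integral |psi|^2 dx = A^2 * sqrt(pi/(2*alpha)) = 1
A^2 = sqrt(2*alpha/pi)
= sqrt(2 * 4.612 / pi)
= 1.713502
A = sqrt(1.713502)
= 1.309

1.309


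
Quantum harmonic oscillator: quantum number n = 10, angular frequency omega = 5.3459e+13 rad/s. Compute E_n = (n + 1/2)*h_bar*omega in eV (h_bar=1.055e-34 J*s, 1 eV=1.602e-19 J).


E = (n + 1/2) * h_bar * omega
= (10 + 0.5) * 1.055e-34 * 5.3459e+13
= 10.5 * 5.6399e-21
= 5.9219e-20 J
= 0.3697 eV

0.3697


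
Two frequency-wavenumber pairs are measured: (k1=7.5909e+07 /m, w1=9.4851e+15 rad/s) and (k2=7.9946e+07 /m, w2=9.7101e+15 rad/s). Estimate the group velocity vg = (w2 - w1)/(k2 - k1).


vg = (w2 - w1) / (k2 - k1)
= (9.7101e+15 - 9.4851e+15) / (7.9946e+07 - 7.5909e+07)
= 2.2500e+14 / 4.0370e+06
= 5.5734e+07 m/s

5.5734e+07


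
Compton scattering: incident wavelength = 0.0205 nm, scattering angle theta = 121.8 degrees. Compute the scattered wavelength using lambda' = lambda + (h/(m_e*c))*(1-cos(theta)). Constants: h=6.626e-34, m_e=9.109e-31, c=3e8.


Compton wavelength: h/(m_e*c) = 2.4247e-12 m
d_lambda = 2.4247e-12 * (1 - cos(121.8 deg))
= 2.4247e-12 * 1.526956
= 3.7024e-12 m = 0.003702 nm
lambda' = 0.0205 + 0.003702
= 0.024202 nm

0.024202


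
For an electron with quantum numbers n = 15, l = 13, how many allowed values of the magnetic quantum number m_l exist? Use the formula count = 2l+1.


m_l ranges from -l to +l in integer steps
So m_l goes from -13 to +13
Count = 2l + 1 = 2*13 + 1
= 27

27


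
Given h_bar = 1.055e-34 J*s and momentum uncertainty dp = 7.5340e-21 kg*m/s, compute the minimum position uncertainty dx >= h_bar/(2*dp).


dx = h_bar / (2 * dp)
= 1.055e-34 / (2 * 7.5340e-21)
= 1.055e-34 / 1.5068e-20
= 7.0016e-15 m

7.0016e-15


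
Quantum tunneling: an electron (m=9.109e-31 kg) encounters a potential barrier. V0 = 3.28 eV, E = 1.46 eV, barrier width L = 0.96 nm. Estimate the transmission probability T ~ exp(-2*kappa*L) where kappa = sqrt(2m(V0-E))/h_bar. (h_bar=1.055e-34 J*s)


V0 - E = 1.82 eV = 2.9156e-19 J
kappa = sqrt(2 * m * (V0-E)) / h_bar
= sqrt(2 * 9.109e-31 * 2.9156e-19) / 1.055e-34
= 6.9082e+09 /m
2*kappa*L = 2 * 6.9082e+09 * 0.96e-9
= 13.2637
T = exp(-13.2637) = 1.736321e-06

1.736321e-06


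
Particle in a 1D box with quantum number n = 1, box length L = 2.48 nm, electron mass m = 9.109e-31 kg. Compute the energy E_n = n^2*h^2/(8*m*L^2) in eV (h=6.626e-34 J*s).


E = n^2 * h^2 / (8 * m * L^2)
= 1^2 * (6.626e-34)^2 / (8 * 9.109e-31 * (2.48e-9)^2)
= 1 * 4.3904e-67 / (8 * 9.109e-31 * 6.1504e-18)
= 9.7958e-21 J
= 0.0611 eV

0.0611


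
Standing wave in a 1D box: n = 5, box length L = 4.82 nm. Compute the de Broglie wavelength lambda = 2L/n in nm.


lambda = 2L / n
= 2 * 4.82 / 5
= 9.64 / 5
= 1.928 nm

1.928


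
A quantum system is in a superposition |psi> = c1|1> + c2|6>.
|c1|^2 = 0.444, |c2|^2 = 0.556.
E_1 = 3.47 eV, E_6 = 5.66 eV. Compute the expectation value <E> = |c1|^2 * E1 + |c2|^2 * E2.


<E> = |c1|^2 * E1 + |c2|^2 * E2
= 0.444 * 3.47 + 0.556 * 5.66
= 1.5407 + 3.147
= 4.6876 eV

4.6876


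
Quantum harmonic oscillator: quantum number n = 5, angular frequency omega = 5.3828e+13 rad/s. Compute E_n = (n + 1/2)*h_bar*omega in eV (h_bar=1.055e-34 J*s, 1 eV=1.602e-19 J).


E = (n + 1/2) * h_bar * omega
= (5 + 0.5) * 1.055e-34 * 5.3828e+13
= 5.5 * 5.6789e-21
= 3.1234e-20 J
= 0.195 eV

0.195


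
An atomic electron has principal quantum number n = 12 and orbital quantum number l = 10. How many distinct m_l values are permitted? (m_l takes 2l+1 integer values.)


m_l ranges from -l to +l in integer steps
So m_l goes from -10 to +10
Count = 2l + 1 = 2*10 + 1
= 21

21


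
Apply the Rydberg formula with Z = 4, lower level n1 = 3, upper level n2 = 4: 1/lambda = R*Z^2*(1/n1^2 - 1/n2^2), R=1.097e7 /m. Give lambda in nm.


1/lambda = R * Z^2 * (1/n1^2 - 1/n2^2)
= 1.097e7 * 4^2 * (1/3^2 - 1/4^2)
= 1.097e7 * 16 * (0.111111 - 0.0625)
= 8.5322e+06 /m
lambda = 1 / 8.5322e+06
= 117.2028 nm

117.2028


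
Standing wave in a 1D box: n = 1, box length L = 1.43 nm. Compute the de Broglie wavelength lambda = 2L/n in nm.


lambda = 2L / n
= 2 * 1.43 / 1
= 2.86 / 1
= 2.86 nm

2.86


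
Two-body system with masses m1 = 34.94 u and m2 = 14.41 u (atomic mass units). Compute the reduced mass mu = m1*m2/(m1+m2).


mu = m1 * m2 / (m1 + m2)
= 34.94 * 14.41 / (34.94 + 14.41)
= 503.4854 / 49.35
= 10.2023 u

10.2023


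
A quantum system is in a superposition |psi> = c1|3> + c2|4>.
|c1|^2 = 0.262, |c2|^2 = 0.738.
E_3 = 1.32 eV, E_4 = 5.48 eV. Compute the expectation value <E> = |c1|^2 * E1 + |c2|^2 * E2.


<E> = |c1|^2 * E1 + |c2|^2 * E2
= 0.262 * 1.32 + 0.738 * 5.48
= 0.3458 + 4.0442
= 4.3901 eV

4.3901


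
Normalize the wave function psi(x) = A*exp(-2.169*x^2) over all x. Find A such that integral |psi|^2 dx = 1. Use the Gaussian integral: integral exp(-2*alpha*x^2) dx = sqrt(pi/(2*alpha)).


integral |psi|^2 dx = A^2 * sqrt(pi/(2*alpha)) = 1
A^2 = sqrt(2*alpha/pi)
= sqrt(2 * 2.169 / pi)
= 1.175087
A = sqrt(1.175087)
= 1.084

1.084


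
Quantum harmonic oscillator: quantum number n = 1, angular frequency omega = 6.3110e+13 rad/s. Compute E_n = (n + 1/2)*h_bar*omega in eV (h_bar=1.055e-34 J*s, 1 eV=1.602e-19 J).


E = (n + 1/2) * h_bar * omega
= (1 + 0.5) * 1.055e-34 * 6.3110e+13
= 1.5 * 6.6581e-21
= 9.9872e-21 J
= 0.0623 eV

0.0623


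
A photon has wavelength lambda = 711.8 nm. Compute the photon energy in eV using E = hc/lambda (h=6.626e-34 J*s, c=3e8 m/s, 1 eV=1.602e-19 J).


E = hc / lambda
= (6.626e-34)(3e8) / (711.8e-9)
= 1.9878e-25 / 7.1180e-07
= 2.7926e-19 J
Converting to eV: 2.7926e-19 / 1.602e-19
= 1.7432 eV

1.7432


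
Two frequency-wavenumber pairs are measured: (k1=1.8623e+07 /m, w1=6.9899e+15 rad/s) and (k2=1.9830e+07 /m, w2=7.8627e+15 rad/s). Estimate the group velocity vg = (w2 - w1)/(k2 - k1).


vg = (w2 - w1) / (k2 - k1)
= (7.8627e+15 - 6.9899e+15) / (1.9830e+07 - 1.8623e+07)
= 8.7280e+14 / 1.2070e+06
= 7.2312e+08 m/s

7.2312e+08


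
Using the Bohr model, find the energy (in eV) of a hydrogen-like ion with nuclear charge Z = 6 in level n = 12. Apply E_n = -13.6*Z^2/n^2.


E_n = -13.6 * Z^2 / n^2
= -13.6 * 6^2 / 12^2
= -13.6 * 36 / 144
= -3.4 eV

-3.4


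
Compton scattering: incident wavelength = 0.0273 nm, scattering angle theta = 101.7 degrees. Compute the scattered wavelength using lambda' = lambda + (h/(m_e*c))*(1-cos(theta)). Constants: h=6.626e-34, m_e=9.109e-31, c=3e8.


Compton wavelength: h/(m_e*c) = 2.4247e-12 m
d_lambda = 2.4247e-12 * (1 - cos(101.7 deg))
= 2.4247e-12 * 1.202787
= 2.9164e-12 m = 0.002916 nm
lambda' = 0.0273 + 0.002916
= 0.030216 nm

0.030216


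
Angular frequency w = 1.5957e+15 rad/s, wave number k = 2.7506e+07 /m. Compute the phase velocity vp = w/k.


vp = w / k
= 1.5957e+15 / 2.7506e+07
= 5.8013e+07 m/s

5.8013e+07


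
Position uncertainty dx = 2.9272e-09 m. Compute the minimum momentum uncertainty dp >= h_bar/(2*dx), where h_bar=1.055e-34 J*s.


dp = h_bar / (2 * dx)
= 1.055e-34 / (2 * 2.9272e-09)
= 1.055e-34 / 5.8544e-09
= 1.8021e-26 kg*m/s

1.8021e-26


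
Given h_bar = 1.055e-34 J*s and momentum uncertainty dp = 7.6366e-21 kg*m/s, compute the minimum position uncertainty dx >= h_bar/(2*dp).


dx = h_bar / (2 * dp)
= 1.055e-34 / (2 * 7.6366e-21)
= 1.055e-34 / 1.5273e-20
= 6.9075e-15 m

6.9075e-15


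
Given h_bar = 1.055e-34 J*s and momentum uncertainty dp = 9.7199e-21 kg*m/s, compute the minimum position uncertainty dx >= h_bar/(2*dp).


dx = h_bar / (2 * dp)
= 1.055e-34 / (2 * 9.7199e-21)
= 1.055e-34 / 1.9440e-20
= 5.4270e-15 m

5.4270e-15


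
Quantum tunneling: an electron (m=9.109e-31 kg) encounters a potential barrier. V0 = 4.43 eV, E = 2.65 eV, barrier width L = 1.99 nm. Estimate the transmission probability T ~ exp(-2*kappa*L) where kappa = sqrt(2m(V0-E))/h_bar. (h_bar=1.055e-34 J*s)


V0 - E = 1.78 eV = 2.8516e-19 J
kappa = sqrt(2 * m * (V0-E)) / h_bar
= sqrt(2 * 9.109e-31 * 2.8516e-19) / 1.055e-34
= 6.8319e+09 /m
2*kappa*L = 2 * 6.8319e+09 * 1.99e-9
= 27.1908
T = exp(-27.1908) = 1.553028e-12

1.553028e-12


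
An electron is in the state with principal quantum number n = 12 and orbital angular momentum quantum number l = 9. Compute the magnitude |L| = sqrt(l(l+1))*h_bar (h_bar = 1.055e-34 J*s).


L = sqrt(l*(l+1)) * h_bar
= sqrt(9 * 10) * 1.055e-34
= sqrt(90) * 1.055e-34
= 9.4868 * 1.055e-34
= 1.0009e-33 J*s

1.0009e-33


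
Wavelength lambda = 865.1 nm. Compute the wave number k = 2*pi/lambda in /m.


k = 2 * pi / lambda
= 6.2832 / (865.1e-9)
= 6.2832 / 8.6510e-07
= 7.2630e+06 /m

7.2630e+06


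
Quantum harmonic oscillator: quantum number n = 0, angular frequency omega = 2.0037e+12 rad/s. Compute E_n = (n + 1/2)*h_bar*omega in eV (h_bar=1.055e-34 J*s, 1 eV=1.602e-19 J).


E = (n + 1/2) * h_bar * omega
= (0 + 0.5) * 1.055e-34 * 2.0037e+12
= 0.5 * 2.1139e-22
= 1.0570e-22 J
= 0.0007 eV

0.0007


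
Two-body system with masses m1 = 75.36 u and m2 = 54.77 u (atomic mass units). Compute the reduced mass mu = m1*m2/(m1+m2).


mu = m1 * m2 / (m1 + m2)
= 75.36 * 54.77 / (75.36 + 54.77)
= 4127.4672 / 130.13
= 31.718 u

31.718


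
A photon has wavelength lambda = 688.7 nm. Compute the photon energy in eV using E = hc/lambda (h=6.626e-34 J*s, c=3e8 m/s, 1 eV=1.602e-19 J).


E = hc / lambda
= (6.626e-34)(3e8) / (688.7e-9)
= 1.9878e-25 / 6.8870e-07
= 2.8863e-19 J
Converting to eV: 2.8863e-19 / 1.602e-19
= 1.8017 eV

1.8017


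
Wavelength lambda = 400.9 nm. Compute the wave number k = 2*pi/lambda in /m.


k = 2 * pi / lambda
= 6.2832 / (400.9e-9)
= 6.2832 / 4.0090e-07
= 1.5673e+07 /m

1.5673e+07


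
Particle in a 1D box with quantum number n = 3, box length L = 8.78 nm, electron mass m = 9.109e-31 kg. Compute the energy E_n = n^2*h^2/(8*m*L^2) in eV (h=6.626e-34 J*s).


E = n^2 * h^2 / (8 * m * L^2)
= 3^2 * (6.626e-34)^2 / (8 * 9.109e-31 * (8.78e-9)^2)
= 9 * 4.3904e-67 / (8 * 9.109e-31 * 7.7088e-17)
= 7.0339e-21 J
= 0.0439 eV

0.0439


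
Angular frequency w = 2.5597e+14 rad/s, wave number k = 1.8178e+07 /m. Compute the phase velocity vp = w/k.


vp = w / k
= 2.5597e+14 / 1.8178e+07
= 1.4081e+07 m/s

1.4081e+07


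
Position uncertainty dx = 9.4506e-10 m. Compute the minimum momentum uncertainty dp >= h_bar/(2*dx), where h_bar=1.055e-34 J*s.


dp = h_bar / (2 * dx)
= 1.055e-34 / (2 * 9.4506e-10)
= 1.055e-34 / 1.8901e-09
= 5.5817e-26 kg*m/s

5.5817e-26


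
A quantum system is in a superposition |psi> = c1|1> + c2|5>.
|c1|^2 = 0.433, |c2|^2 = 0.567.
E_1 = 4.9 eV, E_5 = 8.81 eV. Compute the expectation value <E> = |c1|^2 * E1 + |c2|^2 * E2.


<E> = |c1|^2 * E1 + |c2|^2 * E2
= 0.433 * 4.9 + 0.567 * 8.81
= 2.1217 + 4.9953
= 7.117 eV

7.117


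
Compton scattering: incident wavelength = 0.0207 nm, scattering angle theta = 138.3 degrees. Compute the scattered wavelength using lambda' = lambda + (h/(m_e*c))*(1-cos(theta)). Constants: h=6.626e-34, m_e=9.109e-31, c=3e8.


Compton wavelength: h/(m_e*c) = 2.4247e-12 m
d_lambda = 2.4247e-12 * (1 - cos(138.3 deg))
= 2.4247e-12 * 1.746638
= 4.2351e-12 m = 0.004235 nm
lambda' = 0.0207 + 0.004235
= 0.024935 nm

0.024935


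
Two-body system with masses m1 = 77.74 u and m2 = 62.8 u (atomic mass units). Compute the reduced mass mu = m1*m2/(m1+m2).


mu = m1 * m2 / (m1 + m2)
= 77.74 * 62.8 / (77.74 + 62.8)
= 4882.072 / 140.54
= 34.738 u

34.738


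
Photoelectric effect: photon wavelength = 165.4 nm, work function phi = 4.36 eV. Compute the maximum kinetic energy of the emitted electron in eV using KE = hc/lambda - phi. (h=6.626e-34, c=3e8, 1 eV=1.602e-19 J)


E_photon = hc / lambda
= (6.626e-34)(3e8) / (165.4e-9)
= 1.2018e-18 J
= 7.502 eV
KE = E_photon - phi
= 7.502 - 4.36
= 3.142 eV

3.142


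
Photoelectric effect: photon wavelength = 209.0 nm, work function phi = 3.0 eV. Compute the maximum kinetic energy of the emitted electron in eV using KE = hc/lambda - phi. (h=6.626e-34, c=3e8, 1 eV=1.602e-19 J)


E_photon = hc / lambda
= (6.626e-34)(3e8) / (209.0e-9)
= 9.5110e-19 J
= 5.937 eV
KE = E_photon - phi
= 5.937 - 3.0
= 2.937 eV

2.937


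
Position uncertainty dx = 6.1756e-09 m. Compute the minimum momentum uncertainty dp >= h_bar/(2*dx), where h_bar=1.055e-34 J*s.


dp = h_bar / (2 * dx)
= 1.055e-34 / (2 * 6.1756e-09)
= 1.055e-34 / 1.2351e-08
= 8.5417e-27 kg*m/s

8.5417e-27


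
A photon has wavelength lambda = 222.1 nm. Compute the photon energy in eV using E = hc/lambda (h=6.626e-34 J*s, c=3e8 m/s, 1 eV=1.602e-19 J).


E = hc / lambda
= (6.626e-34)(3e8) / (222.1e-9)
= 1.9878e-25 / 2.2210e-07
= 8.9500e-19 J
Converting to eV: 8.9500e-19 / 1.602e-19
= 5.5868 eV

5.5868


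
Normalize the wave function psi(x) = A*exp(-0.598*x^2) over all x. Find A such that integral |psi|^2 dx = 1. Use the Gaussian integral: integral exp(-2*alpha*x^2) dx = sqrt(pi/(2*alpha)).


integral |psi|^2 dx = A^2 * sqrt(pi/(2*alpha)) = 1
A^2 = sqrt(2*alpha/pi)
= sqrt(2 * 0.598 / pi)
= 0.617008
A = sqrt(0.617008)
= 0.7855

0.7855


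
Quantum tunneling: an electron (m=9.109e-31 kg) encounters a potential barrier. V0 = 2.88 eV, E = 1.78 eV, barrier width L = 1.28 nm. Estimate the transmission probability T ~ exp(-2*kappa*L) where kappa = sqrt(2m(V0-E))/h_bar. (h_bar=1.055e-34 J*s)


V0 - E = 1.1 eV = 1.7622e-19 J
kappa = sqrt(2 * m * (V0-E)) / h_bar
= sqrt(2 * 9.109e-31 * 1.7622e-19) / 1.055e-34
= 5.3706e+09 /m
2*kappa*L = 2 * 5.3706e+09 * 1.28e-9
= 13.7488
T = exp(-13.7488) = 1.068964e-06

1.068964e-06


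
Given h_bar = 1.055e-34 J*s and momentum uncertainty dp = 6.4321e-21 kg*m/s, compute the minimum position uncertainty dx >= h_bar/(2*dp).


dx = h_bar / (2 * dp)
= 1.055e-34 / (2 * 6.4321e-21)
= 1.055e-34 / 1.2864e-20
= 8.2011e-15 m

8.2011e-15


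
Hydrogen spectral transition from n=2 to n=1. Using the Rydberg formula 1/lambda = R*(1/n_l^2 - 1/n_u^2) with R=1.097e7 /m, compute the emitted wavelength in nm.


1/lambda = R * (1/n_l^2 - 1/n_u^2)
= 1.097e7 * (1/1^2 - 1/2^2)
= 1.097e7 * (1.0 - 0.25)
= 1.097e7 * 0.75
= 8.2275e+06 /m
lambda = 1 / 8.2275e+06 = 121.5436 nm

121.5436


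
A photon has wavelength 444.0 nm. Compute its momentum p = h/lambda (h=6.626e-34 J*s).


p = h / lambda
= 6.626e-34 / (444.0e-9)
= 6.626e-34 / 4.4400e-07
= 1.4923e-27 kg*m/s

1.4923e-27


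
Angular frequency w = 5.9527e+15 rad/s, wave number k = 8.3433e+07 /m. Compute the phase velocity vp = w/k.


vp = w / k
= 5.9527e+15 / 8.3433e+07
= 7.1347e+07 m/s

7.1347e+07


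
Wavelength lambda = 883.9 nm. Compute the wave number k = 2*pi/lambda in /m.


k = 2 * pi / lambda
= 6.2832 / (883.9e-9)
= 6.2832 / 8.8390e-07
= 7.1085e+06 /m

7.1085e+06


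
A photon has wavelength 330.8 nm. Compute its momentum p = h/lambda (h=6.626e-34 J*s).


p = h / lambda
= 6.626e-34 / (330.8e-9)
= 6.626e-34 / 3.3080e-07
= 2.0030e-27 kg*m/s

2.0030e-27


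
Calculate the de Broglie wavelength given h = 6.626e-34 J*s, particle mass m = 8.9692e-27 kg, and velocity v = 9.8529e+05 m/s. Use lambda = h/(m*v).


lambda = h / (m * v)
= 6.626e-34 / (8.9692e-27 * 9.8529e+05)
= 6.626e-34 / 8.8373e-21
= 7.4978e-14 m

7.4978e-14


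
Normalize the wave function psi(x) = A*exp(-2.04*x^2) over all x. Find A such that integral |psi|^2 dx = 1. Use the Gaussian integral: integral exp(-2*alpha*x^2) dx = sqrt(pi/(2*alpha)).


integral |psi|^2 dx = A^2 * sqrt(pi/(2*alpha)) = 1
A^2 = sqrt(2*alpha/pi)
= sqrt(2 * 2.04 / pi)
= 1.139607
A = sqrt(1.139607)
= 1.0675

1.0675


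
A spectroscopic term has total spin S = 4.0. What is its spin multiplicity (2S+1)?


Spin multiplicity = 2S + 1
= 2 * 4.0 + 1
= 8.0 + 1
= 9

9


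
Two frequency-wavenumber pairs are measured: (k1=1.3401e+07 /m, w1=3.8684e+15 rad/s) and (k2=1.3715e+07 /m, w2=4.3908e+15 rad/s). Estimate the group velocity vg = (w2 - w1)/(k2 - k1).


vg = (w2 - w1) / (k2 - k1)
= (4.3908e+15 - 3.8684e+15) / (1.3715e+07 - 1.3401e+07)
= 5.2240e+14 / 3.1400e+05
= 1.6637e+09 m/s

1.6637e+09


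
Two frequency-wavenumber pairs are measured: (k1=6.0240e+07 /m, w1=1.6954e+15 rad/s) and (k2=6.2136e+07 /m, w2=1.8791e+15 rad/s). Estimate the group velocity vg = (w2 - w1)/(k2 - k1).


vg = (w2 - w1) / (k2 - k1)
= (1.8791e+15 - 1.6954e+15) / (6.2136e+07 - 6.0240e+07)
= 1.8370e+14 / 1.8960e+06
= 9.6888e+07 m/s

9.6888e+07


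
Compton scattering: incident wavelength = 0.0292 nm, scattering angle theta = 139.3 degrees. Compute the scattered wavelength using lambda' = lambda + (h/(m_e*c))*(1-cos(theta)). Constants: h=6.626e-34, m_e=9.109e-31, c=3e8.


Compton wavelength: h/(m_e*c) = 2.4247e-12 m
d_lambda = 2.4247e-12 * (1 - cos(139.3 deg))
= 2.4247e-12 * 1.758134
= 4.2630e-12 m = 0.004263 nm
lambda' = 0.0292 + 0.004263
= 0.033463 nm

0.033463


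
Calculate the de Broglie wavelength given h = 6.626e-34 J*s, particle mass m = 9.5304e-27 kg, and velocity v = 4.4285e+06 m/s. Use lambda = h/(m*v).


lambda = h / (m * v)
= 6.626e-34 / (9.5304e-27 * 4.4285e+06)
= 6.626e-34 / 4.2205e-20
= 1.5699e-14 m

1.5699e-14


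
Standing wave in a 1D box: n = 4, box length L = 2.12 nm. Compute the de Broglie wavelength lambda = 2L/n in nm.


lambda = 2L / n
= 2 * 2.12 / 4
= 4.24 / 4
= 1.06 nm

1.06


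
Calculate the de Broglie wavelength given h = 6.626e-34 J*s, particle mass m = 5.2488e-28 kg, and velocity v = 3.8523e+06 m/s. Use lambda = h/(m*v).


lambda = h / (m * v)
= 6.626e-34 / (5.2488e-28 * 3.8523e+06)
= 6.626e-34 / 2.0220e-21
= 3.2770e-13 m

3.2770e-13


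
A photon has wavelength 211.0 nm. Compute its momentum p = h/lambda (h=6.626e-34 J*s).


p = h / lambda
= 6.626e-34 / (211.0e-9)
= 6.626e-34 / 2.1100e-07
= 3.1403e-27 kg*m/s

3.1403e-27


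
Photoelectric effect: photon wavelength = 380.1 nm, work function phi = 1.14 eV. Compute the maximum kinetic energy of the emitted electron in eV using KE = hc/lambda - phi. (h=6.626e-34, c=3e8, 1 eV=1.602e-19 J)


E_photon = hc / lambda
= (6.626e-34)(3e8) / (380.1e-9)
= 5.2297e-19 J
= 3.2645 eV
KE = E_photon - phi
= 3.2645 - 1.14
= 2.1245 eV

2.1245


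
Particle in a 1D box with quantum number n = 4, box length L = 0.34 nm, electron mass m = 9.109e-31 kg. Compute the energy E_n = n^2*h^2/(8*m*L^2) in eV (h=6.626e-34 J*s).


E = n^2 * h^2 / (8 * m * L^2)
= 4^2 * (6.626e-34)^2 / (8 * 9.109e-31 * (0.34e-9)^2)
= 16 * 4.3904e-67 / (8 * 9.109e-31 * 1.1560e-19)
= 8.3388e-18 J
= 52.0525 eV

52.0525


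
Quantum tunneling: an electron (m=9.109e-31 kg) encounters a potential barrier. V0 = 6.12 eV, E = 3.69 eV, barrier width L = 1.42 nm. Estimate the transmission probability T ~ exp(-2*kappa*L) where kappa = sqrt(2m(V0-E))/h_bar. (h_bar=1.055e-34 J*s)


V0 - E = 2.43 eV = 3.8929e-19 J
kappa = sqrt(2 * m * (V0-E)) / h_bar
= sqrt(2 * 9.109e-31 * 3.8929e-19) / 1.055e-34
= 7.9824e+09 /m
2*kappa*L = 2 * 7.9824e+09 * 1.42e-9
= 22.67
T = exp(-22.67) = 1.427462e-10

1.427462e-10


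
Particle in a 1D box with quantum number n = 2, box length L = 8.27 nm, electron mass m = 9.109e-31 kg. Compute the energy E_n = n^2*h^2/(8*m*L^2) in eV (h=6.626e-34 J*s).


E = n^2 * h^2 / (8 * m * L^2)
= 2^2 * (6.626e-34)^2 / (8 * 9.109e-31 * (8.27e-9)^2)
= 4 * 4.3904e-67 / (8 * 9.109e-31 * 6.8393e-17)
= 3.5236e-21 J
= 0.022 eV

0.022


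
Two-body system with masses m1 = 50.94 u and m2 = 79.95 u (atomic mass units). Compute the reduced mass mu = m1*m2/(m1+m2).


mu = m1 * m2 / (m1 + m2)
= 50.94 * 79.95 / (50.94 + 79.95)
= 4072.653 / 130.89
= 31.1151 u

31.1151


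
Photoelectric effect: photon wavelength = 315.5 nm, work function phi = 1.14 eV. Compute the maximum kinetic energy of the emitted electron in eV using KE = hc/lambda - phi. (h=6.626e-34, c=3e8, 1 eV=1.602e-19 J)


E_photon = hc / lambda
= (6.626e-34)(3e8) / (315.5e-9)
= 6.3005e-19 J
= 3.9329 eV
KE = E_photon - phi
= 3.9329 - 1.14
= 2.7929 eV

2.7929


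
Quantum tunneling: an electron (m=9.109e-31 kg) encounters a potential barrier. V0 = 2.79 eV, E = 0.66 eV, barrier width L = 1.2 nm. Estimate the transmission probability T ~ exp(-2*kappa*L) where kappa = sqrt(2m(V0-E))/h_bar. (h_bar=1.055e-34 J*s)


V0 - E = 2.13 eV = 3.4123e-19 J
kappa = sqrt(2 * m * (V0-E)) / h_bar
= sqrt(2 * 9.109e-31 * 3.4123e-19) / 1.055e-34
= 7.4734e+09 /m
2*kappa*L = 2 * 7.4734e+09 * 1.2e-9
= 17.9362
T = exp(-17.9362) = 1.623349e-08

1.623349e-08


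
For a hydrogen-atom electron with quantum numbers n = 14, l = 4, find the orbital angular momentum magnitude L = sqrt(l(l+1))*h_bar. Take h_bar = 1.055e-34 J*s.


L = sqrt(l*(l+1)) * h_bar
= sqrt(4 * 5) * 1.055e-34
= sqrt(20) * 1.055e-34
= 4.4721 * 1.055e-34
= 4.7181e-34 J*s

4.7181e-34


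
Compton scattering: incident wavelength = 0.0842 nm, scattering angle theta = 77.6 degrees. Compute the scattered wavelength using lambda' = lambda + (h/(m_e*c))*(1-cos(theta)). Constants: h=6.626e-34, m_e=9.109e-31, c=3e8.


Compton wavelength: h/(m_e*c) = 2.4247e-12 m
d_lambda = 2.4247e-12 * (1 - cos(77.6 deg))
= 2.4247e-12 * 0.785265
= 1.9040e-12 m = 0.001904 nm
lambda' = 0.0842 + 0.001904
= 0.086104 nm

0.086104


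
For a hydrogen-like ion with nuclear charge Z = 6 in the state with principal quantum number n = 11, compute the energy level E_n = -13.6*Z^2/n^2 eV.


E_n = -13.6 * Z^2 / n^2
= -13.6 * 6^2 / 11^2
= -13.6 * 36 / 121
= -4.0463 eV

-4.0463


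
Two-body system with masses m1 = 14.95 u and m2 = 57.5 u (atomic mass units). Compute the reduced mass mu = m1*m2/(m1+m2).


mu = m1 * m2 / (m1 + m2)
= 14.95 * 57.5 / (14.95 + 57.5)
= 859.625 / 72.45
= 11.8651 u

11.8651


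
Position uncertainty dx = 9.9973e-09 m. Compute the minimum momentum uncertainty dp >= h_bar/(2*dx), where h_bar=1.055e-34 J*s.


dp = h_bar / (2 * dx)
= 1.055e-34 / (2 * 9.9973e-09)
= 1.055e-34 / 1.9995e-08
= 5.2764e-27 kg*m/s

5.2764e-27


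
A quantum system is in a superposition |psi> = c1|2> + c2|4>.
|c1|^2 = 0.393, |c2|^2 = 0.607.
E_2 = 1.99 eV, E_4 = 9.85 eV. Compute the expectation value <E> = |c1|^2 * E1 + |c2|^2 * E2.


<E> = |c1|^2 * E1 + |c2|^2 * E2
= 0.393 * 1.99 + 0.607 * 9.85
= 0.7821 + 5.9789
= 6.761 eV

6.761


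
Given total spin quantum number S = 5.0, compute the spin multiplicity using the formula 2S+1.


Spin multiplicity = 2S + 1
= 2 * 5.0 + 1
= 10.0 + 1
= 11

11


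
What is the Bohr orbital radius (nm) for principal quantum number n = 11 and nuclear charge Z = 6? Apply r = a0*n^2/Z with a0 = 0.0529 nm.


r = a0 * n^2 / Z
= 0.0529 * 11^2 / 6
= 0.0529 * 121 / 6
= 1.0668 nm

1.0668


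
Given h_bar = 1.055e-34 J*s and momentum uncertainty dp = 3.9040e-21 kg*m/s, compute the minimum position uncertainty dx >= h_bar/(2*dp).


dx = h_bar / (2 * dp)
= 1.055e-34 / (2 * 3.9040e-21)
= 1.055e-34 / 7.8080e-21
= 1.3512e-14 m

1.3512e-14


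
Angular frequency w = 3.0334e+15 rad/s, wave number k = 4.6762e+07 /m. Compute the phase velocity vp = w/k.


vp = w / k
= 3.0334e+15 / 4.6762e+07
= 6.4869e+07 m/s

6.4869e+07


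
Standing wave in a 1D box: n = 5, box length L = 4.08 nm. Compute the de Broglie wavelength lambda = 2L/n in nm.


lambda = 2L / n
= 2 * 4.08 / 5
= 8.16 / 5
= 1.632 nm

1.632


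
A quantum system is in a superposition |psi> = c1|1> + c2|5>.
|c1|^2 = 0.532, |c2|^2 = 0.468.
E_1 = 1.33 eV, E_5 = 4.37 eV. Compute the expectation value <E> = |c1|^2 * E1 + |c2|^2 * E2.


<E> = |c1|^2 * E1 + |c2|^2 * E2
= 0.532 * 1.33 + 0.468 * 4.37
= 0.7076 + 2.0452
= 2.7527 eV

2.7527


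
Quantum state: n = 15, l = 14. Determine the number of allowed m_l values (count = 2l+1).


m_l ranges from -l to +l in integer steps
So m_l goes from -14 to +14
Count = 2l + 1 = 2*14 + 1
= 29

29


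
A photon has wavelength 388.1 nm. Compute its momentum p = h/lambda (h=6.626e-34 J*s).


p = h / lambda
= 6.626e-34 / (388.1e-9)
= 6.626e-34 / 3.8810e-07
= 1.7073e-27 kg*m/s

1.7073e-27


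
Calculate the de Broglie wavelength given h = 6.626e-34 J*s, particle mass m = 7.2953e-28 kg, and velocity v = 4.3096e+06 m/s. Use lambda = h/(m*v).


lambda = h / (m * v)
= 6.626e-34 / (7.2953e-28 * 4.3096e+06)
= 6.626e-34 / 3.1440e-21
= 2.1075e-13 m

2.1075e-13


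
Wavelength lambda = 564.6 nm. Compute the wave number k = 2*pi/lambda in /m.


k = 2 * pi / lambda
= 6.2832 / (564.6e-9)
= 6.2832 / 5.6460e-07
= 1.1129e+07 /m

1.1129e+07


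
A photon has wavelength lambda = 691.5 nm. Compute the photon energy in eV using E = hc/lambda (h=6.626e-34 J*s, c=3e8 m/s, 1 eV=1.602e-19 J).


E = hc / lambda
= (6.626e-34)(3e8) / (691.5e-9)
= 1.9878e-25 / 6.9150e-07
= 2.8746e-19 J
Converting to eV: 2.8746e-19 / 1.602e-19
= 1.7944 eV

1.7944


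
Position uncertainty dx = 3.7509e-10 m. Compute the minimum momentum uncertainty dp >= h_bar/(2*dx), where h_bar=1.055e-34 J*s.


dp = h_bar / (2 * dx)
= 1.055e-34 / (2 * 3.7509e-10)
= 1.055e-34 / 7.5018e-10
= 1.4063e-25 kg*m/s

1.4063e-25


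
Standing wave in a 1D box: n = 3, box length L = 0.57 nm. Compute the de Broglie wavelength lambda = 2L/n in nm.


lambda = 2L / n
= 2 * 0.57 / 3
= 1.14 / 3
= 0.38 nm

0.38


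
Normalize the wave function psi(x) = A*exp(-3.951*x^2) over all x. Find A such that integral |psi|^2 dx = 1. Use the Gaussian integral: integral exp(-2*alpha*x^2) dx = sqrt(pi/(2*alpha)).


integral |psi|^2 dx = A^2 * sqrt(pi/(2*alpha)) = 1
A^2 = sqrt(2*alpha/pi)
= sqrt(2 * 3.951 / pi)
= 1.585965
A = sqrt(1.585965)
= 1.2594

1.2594


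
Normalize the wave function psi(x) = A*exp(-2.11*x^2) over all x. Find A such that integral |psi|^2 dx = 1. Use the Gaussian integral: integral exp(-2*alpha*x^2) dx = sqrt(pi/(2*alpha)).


integral |psi|^2 dx = A^2 * sqrt(pi/(2*alpha)) = 1
A^2 = sqrt(2*alpha/pi)
= sqrt(2 * 2.11 / pi)
= 1.158994
A = sqrt(1.158994)
= 1.0766

1.0766


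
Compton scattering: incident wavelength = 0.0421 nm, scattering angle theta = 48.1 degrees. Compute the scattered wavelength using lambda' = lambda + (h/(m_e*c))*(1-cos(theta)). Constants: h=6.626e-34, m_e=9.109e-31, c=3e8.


Compton wavelength: h/(m_e*c) = 2.4247e-12 m
d_lambda = 2.4247e-12 * (1 - cos(48.1 deg))
= 2.4247e-12 * 0.332167
= 8.0541e-13 m = 0.000805 nm
lambda' = 0.0421 + 0.000805
= 0.042905 nm

0.042905


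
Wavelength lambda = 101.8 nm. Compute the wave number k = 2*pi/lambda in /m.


k = 2 * pi / lambda
= 6.2832 / (101.8e-9)
= 6.2832 / 1.0180e-07
= 6.1721e+07 /m

6.1721e+07


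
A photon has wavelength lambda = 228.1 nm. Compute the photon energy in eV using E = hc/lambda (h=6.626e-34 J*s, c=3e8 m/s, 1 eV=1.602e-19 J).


E = hc / lambda
= (6.626e-34)(3e8) / (228.1e-9)
= 1.9878e-25 / 2.2810e-07
= 8.7146e-19 J
Converting to eV: 8.7146e-19 / 1.602e-19
= 5.4398 eV

5.4398


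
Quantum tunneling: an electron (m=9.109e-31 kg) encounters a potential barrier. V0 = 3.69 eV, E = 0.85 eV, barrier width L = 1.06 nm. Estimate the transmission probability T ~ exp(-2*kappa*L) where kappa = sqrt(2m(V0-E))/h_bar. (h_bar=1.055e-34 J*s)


V0 - E = 2.84 eV = 4.5497e-19 J
kappa = sqrt(2 * m * (V0-E)) / h_bar
= sqrt(2 * 9.109e-31 * 4.5497e-19) / 1.055e-34
= 8.6296e+09 /m
2*kappa*L = 2 * 8.6296e+09 * 1.06e-9
= 18.2947
T = exp(-18.2947) = 1.134314e-08

1.134314e-08


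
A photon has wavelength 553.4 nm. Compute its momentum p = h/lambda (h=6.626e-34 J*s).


p = h / lambda
= 6.626e-34 / (553.4e-9)
= 6.626e-34 / 5.5340e-07
= 1.1973e-27 kg*m/s

1.1973e-27


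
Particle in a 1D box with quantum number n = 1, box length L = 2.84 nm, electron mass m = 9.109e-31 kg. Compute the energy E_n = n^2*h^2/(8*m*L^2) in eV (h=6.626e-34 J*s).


E = n^2 * h^2 / (8 * m * L^2)
= 1^2 * (6.626e-34)^2 / (8 * 9.109e-31 * (2.84e-9)^2)
= 1 * 4.3904e-67 / (8 * 9.109e-31 * 8.0656e-18)
= 7.4697e-21 J
= 0.0466 eV

0.0466


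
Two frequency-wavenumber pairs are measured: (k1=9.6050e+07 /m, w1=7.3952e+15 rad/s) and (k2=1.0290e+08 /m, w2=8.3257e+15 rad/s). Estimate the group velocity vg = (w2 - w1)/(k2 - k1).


vg = (w2 - w1) / (k2 - k1)
= (8.3257e+15 - 7.3952e+15) / (1.0290e+08 - 9.6050e+07)
= 9.3050e+14 / 6.8500e+06
= 1.3584e+08 m/s

1.3584e+08


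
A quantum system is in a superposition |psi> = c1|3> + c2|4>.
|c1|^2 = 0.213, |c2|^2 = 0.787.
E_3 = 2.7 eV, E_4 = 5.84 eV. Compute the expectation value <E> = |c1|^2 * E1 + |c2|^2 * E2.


<E> = |c1|^2 * E1 + |c2|^2 * E2
= 0.213 * 2.7 + 0.787 * 5.84
= 0.5751 + 4.5961
= 5.1712 eV

5.1712


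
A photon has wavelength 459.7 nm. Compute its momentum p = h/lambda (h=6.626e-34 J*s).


p = h / lambda
= 6.626e-34 / (459.7e-9)
= 6.626e-34 / 4.5970e-07
= 1.4414e-27 kg*m/s

1.4414e-27


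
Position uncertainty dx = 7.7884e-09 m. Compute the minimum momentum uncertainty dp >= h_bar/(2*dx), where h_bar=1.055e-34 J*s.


dp = h_bar / (2 * dx)
= 1.055e-34 / (2 * 7.7884e-09)
= 1.055e-34 / 1.5577e-08
= 6.7729e-27 kg*m/s

6.7729e-27


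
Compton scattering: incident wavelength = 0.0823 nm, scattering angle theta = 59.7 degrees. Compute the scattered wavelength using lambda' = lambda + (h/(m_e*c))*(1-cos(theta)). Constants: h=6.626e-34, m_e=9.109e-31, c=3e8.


Compton wavelength: h/(m_e*c) = 2.4247e-12 m
d_lambda = 2.4247e-12 * (1 - cos(59.7 deg))
= 2.4247e-12 * 0.495472
= 1.2014e-12 m = 0.001201 nm
lambda' = 0.0823 + 0.001201
= 0.083501 nm

0.083501


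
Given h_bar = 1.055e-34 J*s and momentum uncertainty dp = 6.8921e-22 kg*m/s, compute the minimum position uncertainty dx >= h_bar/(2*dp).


dx = h_bar / (2 * dp)
= 1.055e-34 / (2 * 6.8921e-22)
= 1.055e-34 / 1.3784e-21
= 7.6537e-14 m

7.6537e-14


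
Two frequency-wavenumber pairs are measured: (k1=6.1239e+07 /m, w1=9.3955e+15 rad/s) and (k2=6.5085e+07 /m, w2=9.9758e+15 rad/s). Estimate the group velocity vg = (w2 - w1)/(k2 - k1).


vg = (w2 - w1) / (k2 - k1)
= (9.9758e+15 - 9.3955e+15) / (6.5085e+07 - 6.1239e+07)
= 5.8030e+14 / 3.8460e+06
= 1.5088e+08 m/s

1.5088e+08


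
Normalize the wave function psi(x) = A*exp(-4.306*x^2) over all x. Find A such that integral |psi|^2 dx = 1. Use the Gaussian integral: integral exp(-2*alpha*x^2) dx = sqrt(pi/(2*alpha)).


integral |psi|^2 dx = A^2 * sqrt(pi/(2*alpha)) = 1
A^2 = sqrt(2*alpha/pi)
= sqrt(2 * 4.306 / pi)
= 1.655683
A = sqrt(1.655683)
= 1.2867

1.2867


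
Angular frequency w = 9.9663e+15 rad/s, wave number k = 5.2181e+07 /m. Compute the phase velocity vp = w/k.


vp = w / k
= 9.9663e+15 / 5.2181e+07
= 1.9099e+08 m/s

1.9099e+08


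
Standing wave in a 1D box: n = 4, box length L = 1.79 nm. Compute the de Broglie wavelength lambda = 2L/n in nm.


lambda = 2L / n
= 2 * 1.79 / 4
= 3.58 / 4
= 0.895 nm

0.895


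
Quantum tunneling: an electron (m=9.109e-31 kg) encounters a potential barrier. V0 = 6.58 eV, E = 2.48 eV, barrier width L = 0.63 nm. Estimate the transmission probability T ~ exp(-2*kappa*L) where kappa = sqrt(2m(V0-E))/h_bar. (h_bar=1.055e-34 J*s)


V0 - E = 4.1 eV = 6.5682e-19 J
kappa = sqrt(2 * m * (V0-E)) / h_bar
= sqrt(2 * 9.109e-31 * 6.5682e-19) / 1.055e-34
= 1.0369e+10 /m
2*kappa*L = 2 * 1.0369e+10 * 0.63e-9
= 13.0645
T = exp(-13.0645) = 2.119215e-06

2.119215e-06


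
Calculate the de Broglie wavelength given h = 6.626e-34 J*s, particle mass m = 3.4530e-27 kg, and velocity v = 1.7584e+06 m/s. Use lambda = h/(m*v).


lambda = h / (m * v)
= 6.626e-34 / (3.4530e-27 * 1.7584e+06)
= 6.626e-34 / 6.0718e-21
= 1.0913e-13 m

1.0913e-13


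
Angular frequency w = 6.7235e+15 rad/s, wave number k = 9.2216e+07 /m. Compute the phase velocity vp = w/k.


vp = w / k
= 6.7235e+15 / 9.2216e+07
= 7.2910e+07 m/s

7.2910e+07


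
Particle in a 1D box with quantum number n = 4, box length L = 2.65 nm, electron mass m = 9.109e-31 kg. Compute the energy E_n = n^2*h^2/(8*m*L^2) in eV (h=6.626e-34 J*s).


E = n^2 * h^2 / (8 * m * L^2)
= 4^2 * (6.626e-34)^2 / (8 * 9.109e-31 * (2.65e-9)^2)
= 16 * 4.3904e-67 / (8 * 9.109e-31 * 7.0225e-18)
= 1.3727e-19 J
= 0.8569 eV

0.8569


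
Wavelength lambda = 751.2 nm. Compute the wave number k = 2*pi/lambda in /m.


k = 2 * pi / lambda
= 6.2832 / (751.2e-9)
= 6.2832 / 7.5120e-07
= 8.3642e+06 /m

8.3642e+06
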